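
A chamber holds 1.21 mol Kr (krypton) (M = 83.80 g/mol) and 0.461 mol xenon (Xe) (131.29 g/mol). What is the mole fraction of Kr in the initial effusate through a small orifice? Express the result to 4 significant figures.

0.7666

Each component's effusion rate ∝ (its partial pressure)·(1/√M) ∝ n_i/√M_i.
x_Kr(eff) = (n_Kr/√M_Kr) / (n_Kr/√M_Kr + n_Xe/√M_Xe)
= (1.21/√83.80) / (1.21/√83.80 + 0.461/√131.29) = 0.1322/(0.1322 + 0.04023) = 0.7666.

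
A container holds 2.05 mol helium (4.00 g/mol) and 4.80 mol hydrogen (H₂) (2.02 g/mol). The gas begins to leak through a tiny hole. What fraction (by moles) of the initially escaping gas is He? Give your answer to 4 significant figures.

0.2328

Effusion rate of each component ∝ n_i/√M_i (partial pressure × 1/√M).
So x_He in the escaping gas = (n_He/√M_He) / Σ(n_i/√M_i)
= (2.05/√4.00) / (2.05/√4.00 + 4.80/√2.02) = 1.025/(1.025 + 3.377) = 0.2328.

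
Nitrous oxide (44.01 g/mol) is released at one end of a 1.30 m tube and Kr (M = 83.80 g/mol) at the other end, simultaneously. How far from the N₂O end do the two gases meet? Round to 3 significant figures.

Graham's law gives d_N₂O/d_Kr = rate_N₂O/rate_Kr = √(M_Kr/M_N₂O) = √(83.80/44.01) = 1.380.
With d_N₂O + d_Kr = 1.30 m, d_Kr = 1.30/(1 + 1.380) = 0.5462 m.
d_N₂O = 1.30 − 0.5462 = 0.754 m.

0.754 m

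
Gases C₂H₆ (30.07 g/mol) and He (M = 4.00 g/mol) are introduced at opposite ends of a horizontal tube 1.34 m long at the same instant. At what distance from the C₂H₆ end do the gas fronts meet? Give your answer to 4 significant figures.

0.3581 m

In equal time, each gas travels a distance ∝ its rate ∝ 1/√M, so d_C₂H₆/d_He = √(M_He/M_C₂H₆) = √(4.00/30.07) = 0.3647.
With d_C₂H₆ + d_He = 1.34 m, d_He = 1.34/(1 + 0.3647) = 0.9819 m.
d_C₂H₆ = 1.34 − 0.9819 = 0.3581 m.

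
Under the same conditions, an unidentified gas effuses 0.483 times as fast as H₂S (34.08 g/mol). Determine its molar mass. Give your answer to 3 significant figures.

146 g/mol

From Graham's law, rate_X/rate_H₂S = √(M_H₂S/M_X).
0.483 = √(34.08/M_X)
M_X = 34.08 / 0.483² = 34.08 / 0.2333 = 146 g/mol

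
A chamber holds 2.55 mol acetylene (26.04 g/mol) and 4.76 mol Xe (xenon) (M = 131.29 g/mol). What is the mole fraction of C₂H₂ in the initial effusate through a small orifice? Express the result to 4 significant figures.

The effusion rate of species i is ∝ p_i/√M_i ∝ n_i/√M_i.
x_C₂H₂(eff) = (n_C₂H₂/√M_C₂H₂) / (n_C₂H₂/√M_C₂H₂ + n_Xe/√M_Xe)
= (2.55/√26.04) / (2.55/√26.04 + 4.76/√131.29) = 0.4997/(0.4997 + 0.4154) = 0.5461.

0.5461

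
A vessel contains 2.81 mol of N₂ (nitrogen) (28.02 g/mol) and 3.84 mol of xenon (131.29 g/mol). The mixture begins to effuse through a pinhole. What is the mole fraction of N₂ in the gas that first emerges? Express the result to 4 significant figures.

0.6130

Each component's effusion rate ∝ (its partial pressure)·(1/√M) ∝ n_i/√M_i.
Mole fraction of N₂ in the effusate = (n_N₂/√M_N₂) / (n_N₂/√M_N₂ + n_Xe/√M_Xe)
= (2.81/√28.02) / (2.81/√28.02 + 3.84/√131.29) = 0.5309/(0.5309 + 0.3351) = 0.6130.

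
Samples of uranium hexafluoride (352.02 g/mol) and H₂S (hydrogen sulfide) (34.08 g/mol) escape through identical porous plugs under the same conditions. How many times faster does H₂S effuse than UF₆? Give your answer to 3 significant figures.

3.21

Using Graham's law: rate_H₂S/rate_UF₆ = √(M_UF₆/M_H₂S) = √(352.02/34.08) = √10.33 = 3.21.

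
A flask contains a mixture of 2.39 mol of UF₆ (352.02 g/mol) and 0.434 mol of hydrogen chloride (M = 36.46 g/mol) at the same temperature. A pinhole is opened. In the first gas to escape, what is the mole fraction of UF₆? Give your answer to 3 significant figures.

Each component's effusion rate ∝ (its partial pressure)·(1/√M) ∝ n_i/√M_i.
So x_UF₆ in the escaping gas = (n_UF₆/√M_UF₆) / Σ(n_i/√M_i)
= (2.39/√352.02) / (2.39/√352.02 + 0.434/√36.46) = 0.1274/(0.1274 + 0.07188) = 0.639.

0.639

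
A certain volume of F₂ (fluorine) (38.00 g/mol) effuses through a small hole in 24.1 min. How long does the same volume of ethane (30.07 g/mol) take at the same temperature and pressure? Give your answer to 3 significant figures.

21.4 min

Using Graham's law: t_C₂H₆/t_F₂ = √(M_C₂H₆/M_F₂) = √(30.07/38.00) = √0.7913 = 0.8896.
So the time for C₂H₆ is 24.1 × 0.8896 = 21.4 min.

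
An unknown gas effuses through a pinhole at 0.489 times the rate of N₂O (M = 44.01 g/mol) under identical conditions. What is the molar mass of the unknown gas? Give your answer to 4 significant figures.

Since effusion rate ∝ 1/√M, rate_X/rate_N₂O = √(M_N₂O/M_X).
0.489 = √(44.01/M_X)
M_X = 44.01 / 0.489² = 44.01 / 0.2391 = 184.0 g/mol

184.0 g/mol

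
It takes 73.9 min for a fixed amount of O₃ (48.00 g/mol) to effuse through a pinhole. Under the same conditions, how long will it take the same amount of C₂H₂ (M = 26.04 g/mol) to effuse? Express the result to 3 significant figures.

From Graham's law, t_C₂H₂/t_O₃ = √(M_C₂H₂/M_O₃) = √(26.04/48.00) = √0.5425 = 0.7365.
So the time for C₂H₂ is 73.9 × 0.7365 = 54.4 min.

54.4 min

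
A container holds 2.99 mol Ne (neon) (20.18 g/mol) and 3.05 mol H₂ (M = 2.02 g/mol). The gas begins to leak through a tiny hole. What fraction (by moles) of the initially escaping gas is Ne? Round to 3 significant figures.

The effusion rate of species i is ∝ p_i/√M_i ∝ n_i/√M_i.
Mole fraction of Ne in the effusate = (n_Ne/√M_Ne) / (n_Ne/√M_Ne + n_H₂/√M_H₂)
= (2.99/√20.18) / (2.99/√20.18 + 3.05/√2.02) = 0.6656/(0.6656 + 2.146) = 0.237.

0.237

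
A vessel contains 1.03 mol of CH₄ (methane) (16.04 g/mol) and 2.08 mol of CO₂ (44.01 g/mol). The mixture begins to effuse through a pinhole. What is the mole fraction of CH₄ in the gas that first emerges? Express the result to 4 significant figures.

Each component's effusion rate ∝ (its partial pressure)·(1/√M) ∝ n_i/√M_i.
x_CH₄(eff) = (n_CH₄/√M_CH₄) / (n_CH₄/√M_CH₄ + n_CO₂/√M_CO₂)
= (1.03/√16.04) / (1.03/√16.04 + 2.08/√44.01) = 0.2572/(0.2572 + 0.3135) = 0.4506.

0.4506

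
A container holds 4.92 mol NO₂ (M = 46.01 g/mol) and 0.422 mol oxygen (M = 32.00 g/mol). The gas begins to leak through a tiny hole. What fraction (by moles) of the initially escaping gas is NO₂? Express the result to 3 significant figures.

Each component's effusion rate ∝ (its partial pressure)·(1/√M) ∝ n_i/√M_i.
Mole fraction of NO₂ in the effusate = (n_NO₂/√M_NO₂) / (n_NO₂/√M_NO₂ + n_O₂/√M_O₂)
= (4.92/√46.01) / (4.92/√46.01 + 0.422/√32.00) = 0.7253/(0.7253 + 0.07460) = 0.907.

0.907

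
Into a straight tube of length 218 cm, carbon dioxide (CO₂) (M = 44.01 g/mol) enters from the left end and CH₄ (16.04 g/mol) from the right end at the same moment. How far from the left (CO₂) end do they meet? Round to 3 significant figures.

82.1 cm

In equal time, each gas travels a distance ∝ its rate ∝ 1/√M, so d_CO₂/d_CH₄ = √(M_CH₄/M_CO₂) = √(16.04/44.01) = 0.6037.
With d_CO₂ + d_CH₄ = 218 cm, d_CH₄ = 218/(1 + 0.6037) = 135.9 cm.
d_CO₂ = 218 − 135.9 = 82.1 cm.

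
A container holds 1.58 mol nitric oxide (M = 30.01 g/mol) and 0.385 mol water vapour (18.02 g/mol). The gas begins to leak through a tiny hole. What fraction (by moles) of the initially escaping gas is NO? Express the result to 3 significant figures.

0.761

The effusion rate of species i is ∝ p_i/√M_i ∝ n_i/√M_i.
x_NO(eff) = (n_NO/√M_NO) / (n_NO/√M_NO + n_H₂O/√M_H₂O)
= (1.58/√30.01) / (1.58/√30.01 + 0.385/√18.02) = 0.2884/(0.2884 + 0.09069) = 0.761.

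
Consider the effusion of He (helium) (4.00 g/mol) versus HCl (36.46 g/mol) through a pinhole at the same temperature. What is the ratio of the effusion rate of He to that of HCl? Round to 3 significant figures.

3.02

Since effusion rate ∝ 1/√M, rate_He/rate_HCl = √(M_HCl/M_He) = √(36.46/4.00) = √9.115 = 3.02.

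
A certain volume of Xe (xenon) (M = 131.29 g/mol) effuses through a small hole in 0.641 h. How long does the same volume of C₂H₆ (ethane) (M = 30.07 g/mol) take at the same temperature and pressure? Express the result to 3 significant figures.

0.307 h

Graham's law gives t_C₂H₆/t_Xe = √(M_C₂H₆/M_Xe) = √(30.07/131.29) = √0.2290 = 0.4786.
So the time for C₂H₆ is 0.641 × 0.4786 = 0.307 h.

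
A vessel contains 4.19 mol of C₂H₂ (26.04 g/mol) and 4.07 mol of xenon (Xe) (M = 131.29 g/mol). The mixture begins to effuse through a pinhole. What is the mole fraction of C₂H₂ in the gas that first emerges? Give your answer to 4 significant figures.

Effusion rate of each component ∝ n_i/√M_i (partial pressure × 1/√M).
x_C₂H₂(eff) = (n_C₂H₂/√M_C₂H₂) / (n_C₂H₂/√M_C₂H₂ + n_Xe/√M_Xe)
= (4.19/√26.04) / (4.19/√26.04 + 4.07/√131.29) = 0.8211/(0.8211 + 0.3552) = 0.6980.

0.6980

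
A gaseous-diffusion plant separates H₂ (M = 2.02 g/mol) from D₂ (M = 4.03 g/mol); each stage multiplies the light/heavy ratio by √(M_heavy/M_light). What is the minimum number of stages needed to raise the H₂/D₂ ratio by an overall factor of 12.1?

8

With α = √(4.03/2.02) per stage, ln α = ½ ln(1.99505) = 0.3453.
Need α^N ≥ 12.1 ⇒ N ≥ ln(12.1) / ln α = 2.493 / 0.3453 = 7.22.
Rounding up, N = 8 stages.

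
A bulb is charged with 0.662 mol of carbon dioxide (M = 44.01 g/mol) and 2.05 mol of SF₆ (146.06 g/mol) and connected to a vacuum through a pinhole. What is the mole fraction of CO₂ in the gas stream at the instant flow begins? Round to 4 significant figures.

0.3704

Effusion rate of each component ∝ n_i/√M_i (partial pressure × 1/√M).
So x_CO₂ in the escaping gas = (n_CO₂/√M_CO₂) / Σ(n_i/√M_i)
= (0.662/√44.01) / (0.662/√44.01 + 2.05/√146.06) = 0.09979/(0.09979 + 0.1696) = 0.3704.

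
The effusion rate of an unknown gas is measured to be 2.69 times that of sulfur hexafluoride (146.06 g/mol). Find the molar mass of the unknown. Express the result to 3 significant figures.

20.2 g/mol

By Graham's law, rate_X/rate_SF₆ = √(M_SF₆/M_X).
2.69 = √(146.06/M_X)
M_X = 146.06 / 2.69² = 146.06 / 7.236 = 20.2 g/mol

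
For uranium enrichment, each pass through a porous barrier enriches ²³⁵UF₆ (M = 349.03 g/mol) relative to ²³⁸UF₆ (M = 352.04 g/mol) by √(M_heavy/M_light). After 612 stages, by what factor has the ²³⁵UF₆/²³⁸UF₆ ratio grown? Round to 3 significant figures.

13.8

The single-stage factor is √(M_heavy/M_light), so 612 stages give [√(352.04/349.03)]^612 = (352.04/349.03)^(612/2).
= 1.00862^306 = 13.8.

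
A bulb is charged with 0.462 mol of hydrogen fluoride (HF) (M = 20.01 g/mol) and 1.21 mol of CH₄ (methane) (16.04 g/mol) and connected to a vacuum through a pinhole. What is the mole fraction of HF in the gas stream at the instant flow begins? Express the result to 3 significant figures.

0.255

Effusion rate of each component ∝ n_i/√M_i (partial pressure × 1/√M).
Mole fraction of HF in the effusate = (n_HF/√M_HF) / (n_HF/√M_HF + n_CH₄/√M_CH₄)
= (0.462/√20.01) / (0.462/√20.01 + 1.21/√16.04) = 0.1033/(0.1033 + 0.3021) = 0.255.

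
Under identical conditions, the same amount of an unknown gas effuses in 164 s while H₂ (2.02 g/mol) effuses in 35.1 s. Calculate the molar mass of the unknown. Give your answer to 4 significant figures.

44.10 g/mol

From Graham's law, t_X/t_H₂ = √(M_X/M_H₂).
164/35.1 = 4.672 = √(M_X/2.02)
M_X = 2.02 × 4.672² = 2.02 × 21.83 = 44.10 g/mol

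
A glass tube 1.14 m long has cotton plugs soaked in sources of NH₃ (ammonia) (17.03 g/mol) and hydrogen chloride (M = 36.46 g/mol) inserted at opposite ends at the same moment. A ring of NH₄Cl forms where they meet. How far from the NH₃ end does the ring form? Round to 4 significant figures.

0.6772 m

Graham's law gives d_NH₃/d_HCl = rate_NH₃/rate_HCl = √(M_HCl/M_NH₃) = √(36.46/17.03) = 1.463.
With d_NH₃ + d_HCl = 1.14 m, d_HCl = 1.14/(1 + 1.463) = 0.4628 m.
d_NH₃ = 1.14 − 0.4628 = 0.6772 m.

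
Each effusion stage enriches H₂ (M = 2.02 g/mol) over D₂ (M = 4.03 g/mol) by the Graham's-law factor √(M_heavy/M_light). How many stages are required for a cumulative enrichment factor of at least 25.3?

10

Per stage α = (4.03/2.02)^(1/2) = 1.99505^0.5, giving ln α = 0.3453.
Need α^N ≥ 25.3 ⇒ N ≥ ln(25.3) / ln α = 3.231 / 0.3453 = 9.36.
Minimum whole number of stages: N = 10.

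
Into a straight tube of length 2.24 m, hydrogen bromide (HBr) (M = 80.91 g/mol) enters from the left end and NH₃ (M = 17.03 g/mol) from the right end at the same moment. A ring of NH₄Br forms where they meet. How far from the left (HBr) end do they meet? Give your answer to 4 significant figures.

Distances travelled in equal time are proportional to diffusion rates, so d_HBr/d_NH₃ = √(M_NH₃/M_HBr) = √(17.03/80.91) = 0.4588.
With d_HBr + d_NH₃ = 2.24 m, d_NH₃ = 2.24/(1 + 0.4588) = 1.536 m.
d_HBr = 2.24 − 1.536 = 0.7045 m.

0.7045 m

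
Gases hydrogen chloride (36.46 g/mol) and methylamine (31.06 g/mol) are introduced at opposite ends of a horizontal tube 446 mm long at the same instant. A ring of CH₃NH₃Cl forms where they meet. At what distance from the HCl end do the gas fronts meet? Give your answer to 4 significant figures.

Distances travelled in equal time are proportional to diffusion rates, so d_HCl/d_CH₃NH₂ = √(M_CH₃NH₂/M_HCl) = √(31.06/36.46) = 0.9230.
With d_HCl + d_CH₃NH₂ = 446 mm, d_CH₃NH₂ = 446/(1 + 0.9230) = 231.9 mm.
d_HCl = 446 − 231.9 = 214.1 mm.

214.1 mm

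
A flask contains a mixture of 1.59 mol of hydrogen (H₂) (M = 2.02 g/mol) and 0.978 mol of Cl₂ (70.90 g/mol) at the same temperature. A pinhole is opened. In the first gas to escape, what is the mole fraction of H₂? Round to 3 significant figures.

Each component's effusion rate ∝ (its partial pressure)·(1/√M) ∝ n_i/√M_i.
x_H₂(eff) = (n_H₂/√M_H₂) / (n_H₂/√M_H₂ + n_Cl₂/√M_Cl₂)
= (1.59/√2.02) / (1.59/√2.02 + 0.978/√70.90) = 1.119/(1.119 + 0.1161) = 0.906.

0.906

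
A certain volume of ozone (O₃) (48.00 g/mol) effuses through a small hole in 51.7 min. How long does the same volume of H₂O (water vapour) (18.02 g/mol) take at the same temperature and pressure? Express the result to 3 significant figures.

31.7 min

Using Graham's law: t_H₂O/t_O₃ = √(M_H₂O/M_O₃) = √(18.02/48.00) = √0.3754 = 0.6127.
So the time for H₂O is 51.7 × 0.6127 = 31.7 min.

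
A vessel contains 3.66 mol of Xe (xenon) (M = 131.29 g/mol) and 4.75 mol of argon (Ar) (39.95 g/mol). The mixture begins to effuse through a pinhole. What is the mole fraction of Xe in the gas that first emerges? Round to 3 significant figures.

The effusion rate of species i is ∝ p_i/√M_i ∝ n_i/√M_i.
So x_Xe in the escaping gas = (n_Xe/√M_Xe) / Σ(n_i/√M_i)
= (3.66/√131.29) / (3.66/√131.29 + 4.75/√39.95) = 0.3194/(0.3194 + 0.7515) = 0.298.

0.298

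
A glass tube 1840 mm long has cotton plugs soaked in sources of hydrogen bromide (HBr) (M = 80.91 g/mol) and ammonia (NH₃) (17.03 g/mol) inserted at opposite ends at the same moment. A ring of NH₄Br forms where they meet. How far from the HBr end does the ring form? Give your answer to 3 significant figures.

Distances travelled in equal time are proportional to diffusion rates, so d_HBr/d_NH₃ = √(M_NH₃/M_HBr) = √(17.03/80.91) = 0.4588.
With d_HBr + d_NH₃ = 1840 mm, d_NH₃ = 1840/(1 + 0.4588) = 1261 mm.
d_HBr = 1840 − 1261 = 579 mm.

579 mm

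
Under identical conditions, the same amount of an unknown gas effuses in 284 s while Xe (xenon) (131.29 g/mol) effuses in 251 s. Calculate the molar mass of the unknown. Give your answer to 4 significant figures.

168.1 g/mol

Using Graham's law: t_X/t_Xe = √(M_X/M_Xe).
284/251 = 1.131 = √(M_X/131.29)
M_X = 131.29 × 1.131² = 131.29 × 1.280 = 168.1 g/mol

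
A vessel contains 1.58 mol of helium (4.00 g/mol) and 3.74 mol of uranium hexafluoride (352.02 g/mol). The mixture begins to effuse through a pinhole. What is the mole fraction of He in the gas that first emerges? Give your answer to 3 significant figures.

Rate_i ∝ x_i/√M_i (Graham's law weighted by mole fraction), so the effusate composition follows n_i/√M_i.
So x_He in the escaping gas = (n_He/√M_He) / Σ(n_i/√M_i)
= (1.58/√4.00) / (1.58/√4.00 + 3.74/√352.02) = 0.7900/(0.7900 + 0.1993) = 0.799.

0.799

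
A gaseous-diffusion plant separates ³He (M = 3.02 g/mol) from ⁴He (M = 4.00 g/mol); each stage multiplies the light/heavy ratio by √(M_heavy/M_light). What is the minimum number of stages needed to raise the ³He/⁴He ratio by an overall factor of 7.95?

15

Per stage α = (4.00/3.02)^(1/2) = 1.32450^0.5, giving ln α = 0.1405.
Need α^N ≥ 7.95 ⇒ N ≥ ln(7.95) / ln α = 2.073 / 0.1405 = 14.75.
Minimum whole number of stages: N = 15.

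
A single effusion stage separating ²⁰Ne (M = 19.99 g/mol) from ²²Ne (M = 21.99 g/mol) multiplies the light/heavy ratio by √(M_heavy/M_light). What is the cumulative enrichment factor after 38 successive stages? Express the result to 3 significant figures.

6.12

Each stage multiplies the ratio by α = √(21.99/19.99), so after 38 stages the overall factor is α^38 = (21.99/19.99)^(38/2).
= 1.10005^19 = 6.12.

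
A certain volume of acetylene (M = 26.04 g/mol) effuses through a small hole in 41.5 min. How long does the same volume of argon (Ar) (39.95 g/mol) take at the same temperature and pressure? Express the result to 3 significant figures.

51.4 min

Graham's law gives t_Ar/t_C₂H₂ = √(M_Ar/M_C₂H₂) = √(39.95/26.04) = √1.534 = 1.239.
So the time for Ar is 41.5 × 1.239 = 51.4 min.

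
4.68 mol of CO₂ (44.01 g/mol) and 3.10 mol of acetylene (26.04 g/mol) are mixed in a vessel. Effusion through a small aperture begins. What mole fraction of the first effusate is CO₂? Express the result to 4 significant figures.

0.5373

The effusion rate of species i is ∝ p_i/√M_i ∝ n_i/√M_i.
x_CO₂(eff) = (n_CO₂/√M_CO₂) / (n_CO₂/√M_CO₂ + n_C₂H₂/√M_C₂H₂)
= (4.68/√44.01) / (4.68/√44.01 + 3.10/√26.04) = 0.7055/(0.7055 + 0.6075) = 0.5373.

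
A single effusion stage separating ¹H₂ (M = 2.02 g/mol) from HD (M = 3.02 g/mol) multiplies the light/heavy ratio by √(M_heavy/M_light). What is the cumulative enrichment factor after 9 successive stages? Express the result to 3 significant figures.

After 9 stages the ratio has grown by (√(3.02/2.02))^9 = (3.02/2.02)^(9/2).
= 1.49505^(9/2) = 6.11.

6.11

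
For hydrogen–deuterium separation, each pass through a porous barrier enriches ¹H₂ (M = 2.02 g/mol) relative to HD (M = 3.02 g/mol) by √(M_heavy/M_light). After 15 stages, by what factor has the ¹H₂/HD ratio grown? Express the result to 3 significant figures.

The single-stage factor is √(M_heavy/M_light), so 15 stages give [√(3.02/2.02)]^15 = (3.02/2.02)^(15/2).
= 1.49505^(15/2) = 20.4.

20.4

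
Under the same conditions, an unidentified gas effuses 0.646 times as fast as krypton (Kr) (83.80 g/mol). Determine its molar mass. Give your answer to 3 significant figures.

201 g/mol

Graham's law gives rate_X/rate_Kr = √(M_Kr/M_X).
0.646 = √(83.80/M_X)
M_X = 83.80 / 0.646² = 83.80 / 0.4173 = 201 g/mol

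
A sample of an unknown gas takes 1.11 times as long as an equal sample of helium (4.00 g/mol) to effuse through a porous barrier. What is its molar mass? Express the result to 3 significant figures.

4.93 g/mol

Graham's law gives t_X/t_He = √(M_X/M_He).
1.11 = √(M_X/4.00)
M_X = 4.00 × 1.11² = 4.00 × 1.232 = 4.93 g/mol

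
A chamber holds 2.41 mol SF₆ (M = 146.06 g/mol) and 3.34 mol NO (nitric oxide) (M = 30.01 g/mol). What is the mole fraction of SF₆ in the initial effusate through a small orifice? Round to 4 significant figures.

Each component's effusion rate ∝ (its partial pressure)·(1/√M) ∝ n_i/√M_i.
So x_SF₆ in the escaping gas = (n_SF₆/√M_SF₆) / Σ(n_i/√M_i)
= (2.41/√146.06) / (2.41/√146.06 + 3.34/√30.01) = 0.1994/(0.1994 + 0.6097) = 0.2465.

0.2465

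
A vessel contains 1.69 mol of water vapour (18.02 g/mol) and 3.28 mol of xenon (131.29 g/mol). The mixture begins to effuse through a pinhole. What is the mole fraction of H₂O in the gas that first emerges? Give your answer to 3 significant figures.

Effusion rate of each component ∝ n_i/√M_i (partial pressure × 1/√M).
So x_H₂O in the escaping gas = (n_H₂O/√M_H₂O) / Σ(n_i/√M_i)
= (1.69/√18.02) / (1.69/√18.02 + 3.28/√131.29) = 0.3981/(0.3981 + 0.2863) = 0.582.

0.582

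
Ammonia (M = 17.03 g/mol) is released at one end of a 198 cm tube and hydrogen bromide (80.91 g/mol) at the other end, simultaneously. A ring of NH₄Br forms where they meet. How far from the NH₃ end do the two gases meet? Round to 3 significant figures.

136 cm

The fronts meet when d_NH₃ + d_HBr = L with d_NH₃/d_HBr = √(M_HBr/M_NH₃) (Graham's law). Here √(M_HBr/M_NH₃) = √(80.91/17.03) = 2.180.
With d_NH₃ + d_HBr = 198 cm, d_HBr = 198/(1 + 2.180) = 62.27 cm.
d_NH₃ = 198 − 62.27 = 136 cm.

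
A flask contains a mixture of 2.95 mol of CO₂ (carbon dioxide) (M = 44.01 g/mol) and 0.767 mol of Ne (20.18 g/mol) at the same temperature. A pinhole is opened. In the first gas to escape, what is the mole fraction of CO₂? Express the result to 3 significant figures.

0.723

Rate_i ∝ x_i/√M_i (Graham's law weighted by mole fraction), so the effusate composition follows n_i/√M_i.
x_CO₂(eff) = (n_CO₂/√M_CO₂) / (n_CO₂/√M_CO₂ + n_Ne/√M_Ne)
= (2.95/√44.01) / (2.95/√44.01 + 0.767/√20.18) = 0.4447/(0.4447 + 0.1707) = 0.723.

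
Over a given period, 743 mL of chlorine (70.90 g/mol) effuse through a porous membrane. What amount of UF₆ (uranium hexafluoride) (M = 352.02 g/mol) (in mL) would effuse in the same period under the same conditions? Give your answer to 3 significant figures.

333 mL

By Graham's law, rate_UF₆/rate_Cl₂ = √(M_Cl₂/M_UF₆) = √(70.90/352.02) = √0.2014 = 0.4488.
So the volume for UF₆ is 743 × 0.4488 = 333 mL.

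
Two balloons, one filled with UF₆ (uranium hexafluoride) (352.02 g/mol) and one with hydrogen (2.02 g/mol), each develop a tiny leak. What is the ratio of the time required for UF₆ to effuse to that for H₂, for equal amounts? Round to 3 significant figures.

13.2

Using Graham's law: t_UF₆/t_H₂ = √(M_UF₆/M_H₂) = √(352.02/2.02) = √174.3 = 13.2.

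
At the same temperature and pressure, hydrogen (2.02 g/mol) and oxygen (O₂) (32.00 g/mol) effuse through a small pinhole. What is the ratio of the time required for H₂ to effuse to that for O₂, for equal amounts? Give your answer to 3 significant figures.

0.251

Graham's law gives t_H₂/t_O₂ = √(M_H₂/M_O₂) = √(2.02/32.00) = √0.06313 = 0.251.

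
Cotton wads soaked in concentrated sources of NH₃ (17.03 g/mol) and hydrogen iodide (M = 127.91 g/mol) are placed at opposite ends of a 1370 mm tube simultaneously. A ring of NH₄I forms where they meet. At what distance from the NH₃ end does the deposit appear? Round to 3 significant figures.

1000 mm

Graham's law gives d_NH₃/d_HI = rate_NH₃/rate_HI = √(M_HI/M_NH₃) = √(127.91/17.03) = 2.741.
With d_NH₃ + d_HI = 1370 mm, d_HI = 1370/(1 + 2.741) = 366.3 mm.
d_NH₃ = 1370 − 366.3 = 1000 mm.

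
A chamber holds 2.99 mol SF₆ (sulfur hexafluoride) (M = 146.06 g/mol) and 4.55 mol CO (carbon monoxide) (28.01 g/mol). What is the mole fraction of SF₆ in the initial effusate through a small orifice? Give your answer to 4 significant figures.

Rate_i ∝ x_i/√M_i (Graham's law weighted by mole fraction), so the effusate composition follows n_i/√M_i.
So x_SF₆ in the escaping gas = (n_SF₆/√M_SF₆) / Σ(n_i/√M_i)
= (2.99/√146.06) / (2.99/√146.06 + 4.55/√28.01) = 0.2474/(0.2474 + 0.8597) = 0.2235.

0.2235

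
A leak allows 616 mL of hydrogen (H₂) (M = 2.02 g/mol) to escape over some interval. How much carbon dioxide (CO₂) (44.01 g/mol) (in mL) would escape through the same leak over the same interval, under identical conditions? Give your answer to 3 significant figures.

132 mL

Graham's law gives rate_CO₂/rate_H₂ = √(M_H₂/M_CO₂) = √(2.02/44.01) = √0.04590 = 0.2142.
So the volume for CO₂ is 616 × 0.2142 = 132 mL.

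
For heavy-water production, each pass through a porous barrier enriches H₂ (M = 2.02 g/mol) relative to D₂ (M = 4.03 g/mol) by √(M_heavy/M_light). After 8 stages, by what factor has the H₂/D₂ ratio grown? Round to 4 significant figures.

15.84

After 8 stages the ratio has grown by (√(4.03/2.02))^8 = (4.03/2.02)^(8/2).
= 1.99505^4 = 15.84.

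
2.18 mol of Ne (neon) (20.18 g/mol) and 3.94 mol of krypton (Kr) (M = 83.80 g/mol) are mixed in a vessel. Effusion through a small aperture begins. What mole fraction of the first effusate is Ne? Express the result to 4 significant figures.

0.5300

Effusion rate of each component ∝ n_i/√M_i (partial pressure × 1/√M).
Mole fraction of Ne in the effusate = (n_Ne/√M_Ne) / (n_Ne/√M_Ne + n_Kr/√M_Kr)
= (2.18/√20.18) / (2.18/√20.18 + 3.94/√83.80) = 0.4853/(0.4853 + 0.4304) = 0.5300.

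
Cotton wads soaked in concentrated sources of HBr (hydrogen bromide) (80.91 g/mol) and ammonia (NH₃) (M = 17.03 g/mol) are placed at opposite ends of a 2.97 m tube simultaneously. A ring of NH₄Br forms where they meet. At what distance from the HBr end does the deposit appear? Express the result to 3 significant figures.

0.934 m

In equal time, each gas travels a distance ∝ its rate ∝ 1/√M, so d_HBr/d_NH₃ = √(M_NH₃/M_HBr) = √(17.03/80.91) = 0.4588.
With d_HBr + d_NH₃ = 2.97 m, d_NH₃ = 2.97/(1 + 0.4588) = 2.036 m.
d_HBr = 2.97 − 2.036 = 0.934 m.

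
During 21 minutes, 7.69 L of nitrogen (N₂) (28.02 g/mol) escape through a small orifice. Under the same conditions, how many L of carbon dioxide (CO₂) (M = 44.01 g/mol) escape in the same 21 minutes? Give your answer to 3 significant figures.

Graham's law gives rate_CO₂/rate_N₂ = √(M_N₂/M_CO₂) = √(28.02/44.01) = √0.6367 = 0.7979.
So the volume for CO₂ is 7.69 × 0.7979 = 6.14 L.

6.14 L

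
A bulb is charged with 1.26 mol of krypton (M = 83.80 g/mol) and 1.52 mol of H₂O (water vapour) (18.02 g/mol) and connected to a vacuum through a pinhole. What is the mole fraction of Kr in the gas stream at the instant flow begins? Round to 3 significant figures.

Each component's effusion rate ∝ (its partial pressure)·(1/√M) ∝ n_i/√M_i.
x_Kr(eff) = (n_Kr/√M_Kr) / (n_Kr/√M_Kr + n_H₂O/√M_H₂O)
= (1.26/√83.80) / (1.26/√83.80 + 1.52/√18.02) = 0.1376/(0.1376 + 0.3581) = 0.278.

0.278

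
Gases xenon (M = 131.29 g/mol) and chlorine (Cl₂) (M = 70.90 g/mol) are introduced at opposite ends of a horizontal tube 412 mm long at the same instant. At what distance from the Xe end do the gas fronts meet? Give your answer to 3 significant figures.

175 mm

The fronts meet when d_Xe + d_Cl₂ = L with d_Xe/d_Cl₂ = √(M_Cl₂/M_Xe) (Graham's law). Here √(M_Cl₂/M_Xe) = √(70.90/131.29) = 0.7349.
With d_Xe + d_Cl₂ = 412 mm, d_Cl₂ = 412/(1 + 0.7349) = 237.5 mm.
d_Xe = 412 − 237.5 = 175 mm.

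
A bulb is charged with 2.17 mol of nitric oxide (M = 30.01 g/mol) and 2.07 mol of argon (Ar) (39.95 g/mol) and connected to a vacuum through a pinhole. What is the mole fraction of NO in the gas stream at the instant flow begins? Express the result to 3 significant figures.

The effusion rate of species i is ∝ p_i/√M_i ∝ n_i/√M_i.
x_NO(eff) = (n_NO/√M_NO) / (n_NO/√M_NO + n_Ar/√M_Ar)
= (2.17/√30.01) / (2.17/√30.01 + 2.07/√39.95) = 0.3961/(0.3961 + 0.3275) = 0.547.

0.547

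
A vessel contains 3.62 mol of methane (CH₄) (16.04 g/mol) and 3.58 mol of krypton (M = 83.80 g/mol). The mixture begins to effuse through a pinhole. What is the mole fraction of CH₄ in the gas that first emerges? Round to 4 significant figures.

The effusion rate of species i is ∝ p_i/√M_i ∝ n_i/√M_i.
x_CH₄(eff) = (n_CH₄/√M_CH₄) / (n_CH₄/√M_CH₄ + n_Kr/√M_Kr)
= (3.62/√16.04) / (3.62/√16.04 + 3.58/√83.80) = 0.9039/(0.9039 + 0.3911) = 0.6980.

0.6980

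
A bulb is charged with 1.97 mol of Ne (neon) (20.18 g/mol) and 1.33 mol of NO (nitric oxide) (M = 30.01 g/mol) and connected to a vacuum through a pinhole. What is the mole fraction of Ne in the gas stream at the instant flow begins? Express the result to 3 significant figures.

0.644

Each component's effusion rate ∝ (its partial pressure)·(1/√M) ∝ n_i/√M_i.
So x_Ne in the escaping gas = (n_Ne/√M_Ne) / Σ(n_i/√M_i)
= (1.97/√20.18) / (1.97/√20.18 + 1.33/√30.01) = 0.4385/(0.4385 + 0.2428) = 0.644.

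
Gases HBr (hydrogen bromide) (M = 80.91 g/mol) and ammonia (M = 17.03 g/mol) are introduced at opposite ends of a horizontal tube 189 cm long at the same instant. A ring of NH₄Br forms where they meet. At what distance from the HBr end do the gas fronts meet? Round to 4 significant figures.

59.44 cm

Graham's law gives d_HBr/d_NH₃ = rate_HBr/rate_NH₃ = √(M_NH₃/M_HBr) = √(17.03/80.91) = 0.4588.
With d_HBr + d_NH₃ = 189 cm, d_NH₃ = 189/(1 + 0.4588) = 129.6 cm.
d_HBr = 189 − 129.6 = 59.44 cm.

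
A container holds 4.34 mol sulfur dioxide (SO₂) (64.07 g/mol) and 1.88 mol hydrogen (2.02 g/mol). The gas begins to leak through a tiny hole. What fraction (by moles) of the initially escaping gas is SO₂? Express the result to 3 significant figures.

0.291

Each component's effusion rate ∝ (its partial pressure)·(1/√M) ∝ n_i/√M_i.
So x_SO₂ in the escaping gas = (n_SO₂/√M_SO₂) / Σ(n_i/√M_i)
= (4.34/√64.07) / (4.34/√64.07 + 1.88/√2.02) = 0.5422/(0.5422 + 1.323) = 0.291.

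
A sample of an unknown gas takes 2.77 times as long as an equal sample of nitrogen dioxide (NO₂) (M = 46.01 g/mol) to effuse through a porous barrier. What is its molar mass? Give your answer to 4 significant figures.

353.0 g/mol

By Graham's law, t_X/t_NO₂ = √(M_X/M_NO₂).
2.77 = √(M_X/46.01)
M_X = 46.01 × 2.77² = 46.01 × 7.673 = 353.0 g/mol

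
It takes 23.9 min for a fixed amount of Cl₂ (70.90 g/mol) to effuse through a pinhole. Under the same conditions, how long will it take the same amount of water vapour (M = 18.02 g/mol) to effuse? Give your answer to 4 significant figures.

Graham's law gives t_H₂O/t_Cl₂ = √(M_H₂O/M_Cl₂) = √(18.02/70.90) = √0.2542 = 0.5041.
So the time for H₂O is 23.9 × 0.5041 = 12.05 min.

12.05 min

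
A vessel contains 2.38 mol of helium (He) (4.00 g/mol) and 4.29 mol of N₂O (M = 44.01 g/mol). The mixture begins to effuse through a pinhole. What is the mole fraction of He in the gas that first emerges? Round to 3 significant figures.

The effusion rate of species i is ∝ p_i/√M_i ∝ n_i/√M_i.
So x_He in the escaping gas = (n_He/√M_He) / Σ(n_i/√M_i)
= (2.38/√4.00) / (2.38/√4.00 + 4.29/√44.01) = 1.190/(1.190 + 0.6467) = 0.648.

0.648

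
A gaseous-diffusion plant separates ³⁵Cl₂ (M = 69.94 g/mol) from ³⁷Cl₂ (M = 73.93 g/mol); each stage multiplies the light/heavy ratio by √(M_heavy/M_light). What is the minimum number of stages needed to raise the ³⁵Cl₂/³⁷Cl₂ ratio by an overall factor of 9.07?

80

With α = √(73.93/69.94) per stage, ln α = ½ ln(1.05705) = 0.02774.
Need α^N ≥ 9.07 ⇒ N ≥ ln(9.07) / ln α = 2.205 / 0.02774 = 79.49.
Rounding up, N = 80 stages.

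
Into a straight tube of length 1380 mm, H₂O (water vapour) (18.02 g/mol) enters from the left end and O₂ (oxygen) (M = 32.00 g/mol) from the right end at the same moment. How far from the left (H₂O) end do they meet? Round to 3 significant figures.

Graham's law gives d_H₂O/d_O₂ = rate_H₂O/rate_O₂ = √(M_O₂/M_H₂O) = √(32.00/18.02) = 1.333.
With d_H₂O + d_O₂ = 1380 mm, d_O₂ = 1380/(1 + 1.333) = 591.6 mm.
d_H₂O = 1380 − 591.6 = 788 mm.

788 mm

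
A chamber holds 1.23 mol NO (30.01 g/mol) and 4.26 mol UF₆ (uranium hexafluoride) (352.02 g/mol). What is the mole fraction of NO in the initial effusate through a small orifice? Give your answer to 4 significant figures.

The effusion rate of species i is ∝ p_i/√M_i ∝ n_i/√M_i.
Mole fraction of NO in the effusate = (n_NO/√M_NO) / (n_NO/√M_NO + n_UF₆/√M_UF₆)
= (1.23/√30.01) / (1.23/√30.01 + 4.26/√352.02) = 0.2245/(0.2245 + 0.2271) = 0.4972.

0.4972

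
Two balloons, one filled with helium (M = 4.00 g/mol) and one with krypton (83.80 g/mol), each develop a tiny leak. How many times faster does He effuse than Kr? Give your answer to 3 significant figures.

4.58

Graham's law gives rate_He/rate_Kr = √(M_Kr/M_He) = √(83.80/4.00) = √20.95 = 4.58.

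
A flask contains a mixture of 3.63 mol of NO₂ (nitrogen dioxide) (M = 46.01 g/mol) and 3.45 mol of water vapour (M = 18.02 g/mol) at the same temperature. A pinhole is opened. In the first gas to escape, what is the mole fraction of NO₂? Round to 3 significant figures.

Rate_i ∝ x_i/√M_i (Graham's law weighted by mole fraction), so the effusate composition follows n_i/√M_i.
So x_NO₂ in the escaping gas = (n_NO₂/√M_NO₂) / Σ(n_i/√M_i)
= (3.63/√46.01) / (3.63/√46.01 + 3.45/√18.02) = 0.5352/(0.5352 + 0.8127) = 0.397.

0.397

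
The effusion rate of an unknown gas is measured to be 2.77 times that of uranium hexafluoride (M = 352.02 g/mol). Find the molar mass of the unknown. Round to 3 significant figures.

45.9 g/mol

From Graham's law, rate_X/rate_UF₆ = √(M_UF₆/M_X).
2.77 = √(352.02/M_X)
M_X = 352.02 / 2.77² = 352.02 / 7.673 = 45.9 g/mol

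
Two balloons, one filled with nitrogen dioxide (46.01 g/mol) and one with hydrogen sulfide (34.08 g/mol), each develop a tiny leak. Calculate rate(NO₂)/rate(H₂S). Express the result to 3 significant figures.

0.861

Graham's law gives rate_NO₂/rate_H₂S = √(M_H₂S/M_NO₂) = √(34.08/46.01) = √0.7407 = 0.861.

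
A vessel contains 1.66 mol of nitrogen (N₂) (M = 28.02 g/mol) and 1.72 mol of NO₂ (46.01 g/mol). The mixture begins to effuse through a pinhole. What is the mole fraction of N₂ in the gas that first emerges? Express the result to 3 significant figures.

The effusion rate of species i is ∝ p_i/√M_i ∝ n_i/√M_i.
x_N₂(eff) = (n_N₂/√M_N₂) / (n_N₂/√M_N₂ + n_NO₂/√M_NO₂)
= (1.66/√28.02) / (1.66/√28.02 + 1.72/√46.01) = 0.3136/(0.3136 + 0.2536) = 0.553.

0.553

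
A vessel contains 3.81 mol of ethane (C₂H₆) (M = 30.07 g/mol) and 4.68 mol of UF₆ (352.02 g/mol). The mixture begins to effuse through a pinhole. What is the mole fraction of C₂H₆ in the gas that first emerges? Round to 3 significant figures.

Effusion rate of each component ∝ n_i/√M_i (partial pressure × 1/√M).
So x_C₂H₆ in the escaping gas = (n_C₂H₆/√M_C₂H₆) / Σ(n_i/√M_i)
= (3.81/√30.07) / (3.81/√30.07 + 4.68/√352.02) = 0.6948/(0.6948 + 0.2494) = 0.736.

0.736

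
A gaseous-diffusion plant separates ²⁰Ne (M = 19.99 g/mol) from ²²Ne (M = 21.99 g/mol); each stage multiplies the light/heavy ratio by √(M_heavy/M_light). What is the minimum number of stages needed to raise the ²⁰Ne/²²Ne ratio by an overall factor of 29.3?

Single-stage factor α = √(21.99/19.99), so ln α = ½ ln(1.10005) = 0.04768.
Need α^N ≥ 29.3 ⇒ N ≥ ln(29.3) / ln α = 3.378 / 0.04768 = 70.84.
So at least 71 stages are needed.

71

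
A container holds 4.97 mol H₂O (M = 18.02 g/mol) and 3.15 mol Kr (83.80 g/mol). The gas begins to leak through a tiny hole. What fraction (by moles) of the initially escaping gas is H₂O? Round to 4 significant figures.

0.7729

The effusion rate of species i is ∝ p_i/√M_i ∝ n_i/√M_i.
So x_H₂O in the escaping gas = (n_H₂O/√M_H₂O) / Σ(n_i/√M_i)
= (4.97/√18.02) / (4.97/√18.02 + 3.15/√83.80) = 1.171/(1.171 + 0.3441) = 0.7729.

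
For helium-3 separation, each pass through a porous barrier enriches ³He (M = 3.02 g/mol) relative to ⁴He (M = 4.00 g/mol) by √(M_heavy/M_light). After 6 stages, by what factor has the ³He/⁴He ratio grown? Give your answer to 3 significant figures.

2.32

Each stage multiplies the ratio by α = √(4.00/3.02), so after 6 stages the overall factor is α^6 = (4.00/3.02)^(6/2).
= 1.32450^3 = 2.32.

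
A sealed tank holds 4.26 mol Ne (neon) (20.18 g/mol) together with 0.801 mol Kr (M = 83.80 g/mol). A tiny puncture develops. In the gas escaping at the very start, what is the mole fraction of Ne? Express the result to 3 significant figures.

0.916

Rate_i ∝ x_i/√M_i (Graham's law weighted by mole fraction), so the effusate composition follows n_i/√M_i.
Mole fraction of Ne in the effusate = (n_Ne/√M_Ne) / (n_Ne/√M_Ne + n_Kr/√M_Kr)
= (4.26/√20.18) / (4.26/√20.18 + 0.801/√83.80) = 0.9483/(0.9483 + 0.08750) = 0.916.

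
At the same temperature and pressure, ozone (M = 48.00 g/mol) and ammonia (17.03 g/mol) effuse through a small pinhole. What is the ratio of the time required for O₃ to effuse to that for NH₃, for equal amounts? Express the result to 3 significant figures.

Using Graham's law: t_O₃/t_NH₃ = √(M_O₃/M_NH₃) = √(48.00/17.03) = √2.819 = 1.68.

1.68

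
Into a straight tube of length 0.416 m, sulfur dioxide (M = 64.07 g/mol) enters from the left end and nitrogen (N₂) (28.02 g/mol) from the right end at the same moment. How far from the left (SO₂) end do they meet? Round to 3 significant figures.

Distances travelled in equal time are proportional to diffusion rates, so d_SO₂/d_N₂ = √(M_N₂/M_SO₂) = √(28.02/64.07) = 0.6613.
With d_SO₂ + d_N₂ = 0.416 m, d_N₂ = 0.416/(1 + 0.6613) = 0.2504 m.
d_SO₂ = 0.416 − 0.2504 = 0.166 m.

0.166 m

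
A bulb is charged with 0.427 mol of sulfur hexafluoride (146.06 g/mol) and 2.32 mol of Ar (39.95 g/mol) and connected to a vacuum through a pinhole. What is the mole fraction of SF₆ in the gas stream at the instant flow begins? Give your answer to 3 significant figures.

The effusion rate of species i is ∝ p_i/√M_i ∝ n_i/√M_i.
Mole fraction of SF₆ in the effusate = (n_SF₆/√M_SF₆) / (n_SF₆/√M_SF₆ + n_Ar/√M_Ar)
= (0.427/√146.06) / (0.427/√146.06 + 2.32/√39.95) = 0.03533/(0.03533 + 0.3671) = 0.0878.

0.0878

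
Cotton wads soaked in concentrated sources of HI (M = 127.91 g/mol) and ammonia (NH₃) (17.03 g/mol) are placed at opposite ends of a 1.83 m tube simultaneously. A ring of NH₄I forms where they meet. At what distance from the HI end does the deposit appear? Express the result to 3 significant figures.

0.489 m

Graham's law gives d_HI/d_NH₃ = rate_HI/rate_NH₃ = √(M_NH₃/M_HI) = √(17.03/127.91) = 0.3649.
With d_HI + d_NH₃ = 1.83 m, d_NH₃ = 1.83/(1 + 0.3649) = 1.341 m.
d_HI = 1.83 − 1.341 = 0.489 m.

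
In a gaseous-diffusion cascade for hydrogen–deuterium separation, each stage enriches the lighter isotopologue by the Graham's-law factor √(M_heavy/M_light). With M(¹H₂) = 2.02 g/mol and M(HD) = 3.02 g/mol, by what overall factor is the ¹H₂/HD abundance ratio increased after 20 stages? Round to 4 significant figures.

55.79

Overall factor = α^20 with α = √(3.02/2.02), i.e. (3.02/2.02)^(20/2).
= 1.49505^10 = 55.79.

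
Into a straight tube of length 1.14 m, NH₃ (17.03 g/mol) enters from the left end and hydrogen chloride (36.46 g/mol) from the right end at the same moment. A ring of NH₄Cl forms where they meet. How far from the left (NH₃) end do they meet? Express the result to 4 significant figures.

The fronts meet when d_NH₃ + d_HCl = L with d_NH₃/d_HCl = √(M_HCl/M_NH₃) (Graham's law). Here √(M_HCl/M_NH₃) = √(36.46/17.03) = 1.463.
With d_NH₃ + d_HCl = 1.14 m, d_HCl = 1.14/(1 + 1.463) = 0.4628 m.
d_NH₃ = 1.14 − 0.4628 = 0.6772 m.

0.6772 m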